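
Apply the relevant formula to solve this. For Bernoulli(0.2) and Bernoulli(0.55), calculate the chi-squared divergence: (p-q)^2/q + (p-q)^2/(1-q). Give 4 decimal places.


Chi-squared divergence between Bernoulli distributions:
chi^2 = (p-q)^2/q + (p-q)^2/(1-q).
p = 0.2, q = 0.55, p-q = -0.35.
(p-q)^2 = 0.1225.
term1 = 0.1225/0.55 = 0.222727.
term2 = 0.1225/0.45 = 0.272222.
chi^2 = 0.222727 + 0.272222 = 0.4949

0.4949


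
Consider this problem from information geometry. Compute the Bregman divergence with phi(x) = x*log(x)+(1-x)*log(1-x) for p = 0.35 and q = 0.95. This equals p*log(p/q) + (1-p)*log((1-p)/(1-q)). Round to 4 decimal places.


Bregman divergence with negative entropy generator:
D = p*log(p/q) + (1-p)*log((1-p)/(1-q)).
p = 0.35, q = 0.95.
p*log(p/q) = 0.35*log(0.35/0.95) = -0.349485.
(1-p)*log((1-p)/(1-q)) = 0.65*log(0.65/0.05) = 1.667217.
D = -0.349485 + 1.667217 = 1.3177

1.3177


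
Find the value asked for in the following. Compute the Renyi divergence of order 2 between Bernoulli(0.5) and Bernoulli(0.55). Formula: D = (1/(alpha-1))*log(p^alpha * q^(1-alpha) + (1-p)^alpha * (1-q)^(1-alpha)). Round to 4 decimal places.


Renyi divergence of order alpha between Bernoulli distributions:
D = (1/(alpha-1))*log(p^alpha * q^(1-alpha) + (1-p)^alpha * (1-q)^(1-alpha)).
alpha = 2, p = 0.5, q = 0.55.
p^alpha * q^(1-alpha) = 0.5^2 * 0.55^-1 = 0.454545.
(1-p)^alpha * (1-q)^(1-alpha) = 0.5^2 * 0.45^-1 = 0.555556.
sum = 0.454545 + 0.555556 = 1.010101.
D = (1/1)*log(1.010101) = 0.0101

0.0101


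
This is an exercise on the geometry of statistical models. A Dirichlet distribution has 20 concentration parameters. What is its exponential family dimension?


Exponential family dimension calculation:
Dirichlet with 20 components has 20 natural parameters.

20


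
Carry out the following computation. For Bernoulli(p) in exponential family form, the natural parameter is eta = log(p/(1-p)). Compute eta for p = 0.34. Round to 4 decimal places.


Natural parameter for Bernoulli: eta = log(p/(1-p)).
p = 0.34, 1-p = 0.66.
p/(1-p) = 0.515152.
eta = log(0.515152) = -0.6633

-0.6633


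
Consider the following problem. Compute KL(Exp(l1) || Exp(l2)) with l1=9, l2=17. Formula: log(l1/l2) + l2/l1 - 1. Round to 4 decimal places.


KL divergence for exponential family:
KL = log(l1/l2) + l2/l1 - 1.
log(9/17) = -0.635989.
17/9 = 1.888889.
KL = -0.635989 + 1.888889 - 1 = 0.2529

0.2529


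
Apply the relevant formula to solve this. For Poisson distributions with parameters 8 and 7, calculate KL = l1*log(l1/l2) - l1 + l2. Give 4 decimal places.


KL divergence for Poisson:
KL = l1*log(l1/l2) - l1 + l2.
l1 = 8, l2 = 7.
log(8/7) = 0.133531.
l1*log(l1/l2) = 8 * 0.133531 = 1.068251.
KL = 1.068251 - 8 + 7 = 0.0683

0.0683


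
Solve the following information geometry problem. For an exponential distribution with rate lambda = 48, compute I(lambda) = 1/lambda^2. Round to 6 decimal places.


Fisher information for exponential: I(lambda) = 1/lambda^2.
lambda = 48, lambda^2 = 2304.
I = 1/2304 = 0.000434

0.000434


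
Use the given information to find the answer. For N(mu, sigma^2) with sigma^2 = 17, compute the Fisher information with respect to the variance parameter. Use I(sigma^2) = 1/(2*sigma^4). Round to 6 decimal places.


Fisher information for variance: I(sigma^2) = 1/(2*sigma^4).
sigma^2 = 17, so sigma^4 = 289.
I = 1/(2*289) = 1/578 = 0.001730

0.001730


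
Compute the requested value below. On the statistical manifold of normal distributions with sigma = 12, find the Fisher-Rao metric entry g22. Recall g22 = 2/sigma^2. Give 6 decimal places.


For the 2-parameter normal family, the Fisher metric has:
  g11 = 1/sigma^2, g22 = 2/sigma^2.
sigma = 12, sigma^2 = 144.
g22 = 0.013889

0.013889


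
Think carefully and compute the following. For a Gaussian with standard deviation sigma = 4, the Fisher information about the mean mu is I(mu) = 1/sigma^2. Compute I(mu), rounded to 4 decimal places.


The Fisher information for the mean of a normal distribution is I(mu) = 1/sigma^2.
sigma = 4, so sigma^2 = 16.
I(mu) = 1/16 = 0.0625

0.0625


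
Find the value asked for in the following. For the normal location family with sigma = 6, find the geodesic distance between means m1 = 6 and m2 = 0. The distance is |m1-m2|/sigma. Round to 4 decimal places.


On the fixed-variance normal subfamily, geodesic distance = |m1-m2|/sigma.
|6 - 0| = 6.
sigma = 6.
d = 6/6 = 1.0000

1.0000


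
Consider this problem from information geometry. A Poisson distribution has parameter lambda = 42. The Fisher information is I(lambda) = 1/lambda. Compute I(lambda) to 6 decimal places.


Fisher information for Poisson: I(lambda) = 1/lambda.
lambda = 42.
I(lambda) = 1/42 = 0.023810

0.023810


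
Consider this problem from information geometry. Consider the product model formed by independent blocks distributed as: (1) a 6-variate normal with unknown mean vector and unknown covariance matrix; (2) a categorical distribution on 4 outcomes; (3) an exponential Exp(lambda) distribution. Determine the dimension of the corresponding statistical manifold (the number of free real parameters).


The dimension of a statistical manifold equals the number of free
(independent) real parameters of the model. For a product of independent
blocks the parameter counts add.
- 6-variate normal: 6 (mean) + 6*7/2 = 21 (symmetric covariance) = 27.
- categorical on 4 outcomes (probabilities sum to 1): 4-1 = 3.
- exponential (lambda): 1.
Total = 27 + 3 + 1 = 31.
Dimension = 31

31


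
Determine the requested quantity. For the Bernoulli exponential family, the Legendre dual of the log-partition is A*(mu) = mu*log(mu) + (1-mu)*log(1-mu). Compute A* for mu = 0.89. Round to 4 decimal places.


Legendre transform for Bernoulli:
A*(mu) = mu*log(mu) + (1-mu)*log(1-mu).
mu = 0.89, 1-mu = 0.11.
mu*log(mu) = 0.89*log(0.89) = -0.103715.
(1-mu)*log(1-mu) = 0.11*log(0.11) = -0.2428.
A* = -0.103715 + -0.2428 = -0.3465

-0.3465


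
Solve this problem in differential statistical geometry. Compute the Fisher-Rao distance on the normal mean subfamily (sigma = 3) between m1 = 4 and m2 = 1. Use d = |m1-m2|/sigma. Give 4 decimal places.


On the fixed-variance normal subfamily, geodesic distance = |m1-m2|/sigma.
|4 - 1| = 3.
sigma = 3.
d = 3/3 = 1.0000

1.0000


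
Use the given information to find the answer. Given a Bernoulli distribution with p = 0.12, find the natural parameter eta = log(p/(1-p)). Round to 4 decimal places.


Natural parameter for Bernoulli: eta = log(p/(1-p)).
p = 0.12, 1-p = 0.88.
p/(1-p) = 0.136364.
eta = log(0.136364) = -1.9924

-1.9924


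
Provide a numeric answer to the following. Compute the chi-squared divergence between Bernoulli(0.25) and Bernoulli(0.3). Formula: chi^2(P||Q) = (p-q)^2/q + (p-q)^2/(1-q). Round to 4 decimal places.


Chi-squared divergence between Bernoulli distributions:
chi^2 = (p-q)^2/q + (p-q)^2/(1-q).
p = 0.25, q = 0.3, p-q = -0.05.
(p-q)^2 = 0.0025.
term1 = 0.0025/0.3 = 0.008333.
term2 = 0.0025/0.7 = 0.003571.
chi^2 = 0.008333 + 0.003571 = 0.0119

0.0119


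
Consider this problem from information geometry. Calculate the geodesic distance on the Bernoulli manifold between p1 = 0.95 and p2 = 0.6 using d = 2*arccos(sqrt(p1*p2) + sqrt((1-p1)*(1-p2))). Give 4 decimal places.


Geodesic distance on Bernoulli manifold:
d(p1,p2) = 2*arccos(sqrt(p1*p2) + sqrt((1-p1)*(1-p2))).
sqrt(p1*p2) = sqrt(0.95*0.6) = 0.754983.
sqrt((1-p1)*(1-p2)) = sqrt(0.05*0.4) = 0.141421.
arg = 0.754983 + 0.141421 = 0.896405.
d = 2*arccos(0.896405) = 0.9184

0.9184


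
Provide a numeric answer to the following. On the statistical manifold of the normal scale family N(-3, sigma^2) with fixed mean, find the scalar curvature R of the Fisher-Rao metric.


This family has a single free parameter, so its statistical manifold
is 1-dimensional. The Riemann curvature tensor of any 1-dimensional
Riemannian manifold vanishes identically, so R = 0.

0


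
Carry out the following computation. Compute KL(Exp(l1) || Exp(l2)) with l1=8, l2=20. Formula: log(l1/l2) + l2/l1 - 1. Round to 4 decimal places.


KL divergence for exponential family:
KL = log(l1/l2) + l2/l1 - 1.
log(8/20) = -0.916291.
20/8 = 2.5.
KL = -0.916291 + 2.5 - 1 = 0.5837

0.5837


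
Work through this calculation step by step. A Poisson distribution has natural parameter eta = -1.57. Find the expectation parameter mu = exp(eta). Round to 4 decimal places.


Expectation parameter for Poisson exponential family:
mu = exp(eta).
eta = -1.57.
mu = exp(-1.57) = 0.2080

0.2080


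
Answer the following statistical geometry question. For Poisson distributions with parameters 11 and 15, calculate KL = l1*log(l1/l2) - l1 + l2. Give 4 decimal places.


KL divergence for Poisson:
KL = l1*log(l1/l2) - l1 + l2.
l1 = 11, l2 = 15.
log(11/15) = -0.310155.
l1*log(l1/l2) = 11 * -0.310155 = -3.411704.
KL = -3.411704 - 11 + 15 = 0.5883

0.5883


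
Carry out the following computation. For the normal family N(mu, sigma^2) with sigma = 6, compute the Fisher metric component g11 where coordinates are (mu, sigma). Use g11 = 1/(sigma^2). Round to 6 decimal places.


For the 2-parameter normal family, the Fisher metric has:
  g11 = 1/sigma^2, g22 = 2/sigma^2.
sigma = 6, sigma^2 = 36.
g11 = 0.027778

0.027778


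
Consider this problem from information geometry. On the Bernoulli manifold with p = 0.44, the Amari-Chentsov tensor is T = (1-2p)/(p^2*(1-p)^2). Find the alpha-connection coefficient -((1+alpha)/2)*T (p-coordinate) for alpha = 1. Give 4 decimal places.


Skewness (Amari-Chentsov) tensor: T = (1-2p)/(p^2*(1-p)^2).
p = 0.44, 1-2p = 0.12, p^2 = 0.1936, (1-p)^2 = 0.3136.
T = 0.12/(0.1936 * 0.3136) = 1.976514.
In the p-coordinate, Gamma^(alpha) = Gamma^(0) - (alpha/2)*T with Gamma^(0) = (1/2)*g'(p) = -T/2,
so Gamma^(alpha) = -((1+alpha)/2)*T.
alpha = 1, -(1+alpha)/2 = -1.0.
Gamma = -1.0 * 1.976514 = -1.9765

-1.9765


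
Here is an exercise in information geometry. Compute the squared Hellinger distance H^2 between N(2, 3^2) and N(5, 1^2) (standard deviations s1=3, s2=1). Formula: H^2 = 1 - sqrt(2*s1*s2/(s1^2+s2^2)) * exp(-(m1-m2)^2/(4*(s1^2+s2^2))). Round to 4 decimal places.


Squared Hellinger distance for Gaussians:
H^2 = 1 - sqrt(2*s1*s2/(s1^2+s2^2)) * exp(-(m1-m2)^2/(4*(s1^2+s2^2))).
s1^2 = 9, s2^2 = 1, s1^2+s2^2 = 10.
sqrt(2*3*1/(10)) = 0.774597.
(m1-m2)^2 = (-3)^2 = 9.
exp(-9/(4*10)) = exp(-0.225) = 0.798516.
H^2 = 1 - 0.774597*0.798516 = 0.3815

0.3815


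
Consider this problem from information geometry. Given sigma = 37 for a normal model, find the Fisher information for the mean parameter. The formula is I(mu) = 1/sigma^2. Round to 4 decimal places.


The Fisher information for the mean of a normal distribution is I(mu) = 1/sigma^2.
sigma = 37, so sigma^2 = 1369.
I(mu) = 1/1369 = 0.0007

0.0007


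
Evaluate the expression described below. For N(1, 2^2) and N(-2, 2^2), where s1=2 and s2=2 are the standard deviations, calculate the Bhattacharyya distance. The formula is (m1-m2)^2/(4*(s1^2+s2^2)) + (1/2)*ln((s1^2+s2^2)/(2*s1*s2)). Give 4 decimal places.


Bhattacharyya distance between two Gaussians:
DB = (m1-m2)^2/(4*(s1^2+s2^2)) + (1/2)*ln((s1^2+s2^2)/(2*s1*s2)).
(m1-m2)^2 = (3)^2 = 9.
s1^2+s2^2 = 4 + 4 = 8.
term1 = 9/32 = 0.28125.
term2 = 0.5*ln(8/8.0) = 0.0.
DB = 0.28125 + 0.0 = 0.2813

0.2813


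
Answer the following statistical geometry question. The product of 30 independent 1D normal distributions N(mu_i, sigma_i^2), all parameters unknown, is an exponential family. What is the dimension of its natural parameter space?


Exponential family dimension calculation:
Each univariate normal has two natural parameters (mu/sigma^2 and -1/(2 sigma^2)).
With 30 independent components, dim = 2 * 30 = 60.

60


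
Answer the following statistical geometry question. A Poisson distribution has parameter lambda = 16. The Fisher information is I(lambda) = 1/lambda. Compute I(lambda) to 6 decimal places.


Fisher information for Poisson: I(lambda) = 1/lambda.
lambda = 16.
I(lambda) = 1/16 = 0.062500

0.062500


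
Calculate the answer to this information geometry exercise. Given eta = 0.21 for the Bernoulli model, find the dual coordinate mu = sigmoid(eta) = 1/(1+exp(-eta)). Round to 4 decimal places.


Dual coordinate (expectation parameter) for Bernoulli:
mu = 1/(1+exp(-eta)).
eta = 0.21.
exp(-eta) = exp(-0.21) = 0.810584.
mu = 1/(1+0.810584) = 0.5523

0.5523


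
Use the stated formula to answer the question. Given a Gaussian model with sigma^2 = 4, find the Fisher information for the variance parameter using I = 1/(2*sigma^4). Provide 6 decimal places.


Fisher information for variance: I(sigma^2) = 1/(2*sigma^4).
sigma^2 = 4, so sigma^4 = 16.
I = 1/(2*16) = 1/32 = 0.031250

0.031250


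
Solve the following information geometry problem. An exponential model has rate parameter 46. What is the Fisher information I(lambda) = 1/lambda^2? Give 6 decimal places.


Fisher information for exponential: I(lambda) = 1/lambda^2.
lambda = 46, lambda^2 = 2116.
I = 1/2116 = 0.000473

0.000473


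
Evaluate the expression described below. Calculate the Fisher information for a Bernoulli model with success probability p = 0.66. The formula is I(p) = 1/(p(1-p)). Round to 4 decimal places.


For Bernoulli(p), Fisher information is I(p) = 1/(p*(1-p)).
p = 0.66, 1-p = 0.34.
p*(1-p) = 0.2244.
I(p) = 1/0.2244 = 4.4563

4.4563


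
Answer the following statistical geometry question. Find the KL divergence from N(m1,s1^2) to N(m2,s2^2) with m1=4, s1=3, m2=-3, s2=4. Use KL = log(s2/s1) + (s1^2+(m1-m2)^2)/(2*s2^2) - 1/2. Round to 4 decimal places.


KL divergence between normal distributions:
KL = log(s2/s1) + (s1^2 + (m1-m2)^2)/(2*s2^2) - 1/2.
log(4/3) = 0.287682.
(3^2 + (4--3)^2)/(2*4^2) = (9 + 49)/32 = 1.8125.
KL = 0.287682 + 1.8125 - 0.5 = 1.6002

1.6002


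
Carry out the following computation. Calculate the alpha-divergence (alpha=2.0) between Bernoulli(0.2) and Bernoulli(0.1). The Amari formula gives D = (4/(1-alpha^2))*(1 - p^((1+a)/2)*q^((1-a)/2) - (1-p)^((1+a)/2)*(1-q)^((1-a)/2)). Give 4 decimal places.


Amari alpha-divergence:
D = (4/(1-alpha^2))*(1 - p^((1+a)/2)*q^((1-a)/2) - (1-p)^((1+a)/2)*(1-q)^((1-a)/2)).
alpha = 2.0, p = 0.2, q = 0.1.
e1 = (1+alpha)/2 = 1.5, e2 = (1-alpha)/2 = -0.5.
t1 = p^e1 * q^e2 = 0.2^1.5 * 0.1^-0.5 = 0.282843.
t2 = (1-p)^e1 * (1-q)^e2 = 0.8^1.5 * 0.9^-0.5 = 0.754247.
4/(1-alpha^2) = -1.333333.
D = -1.333333*(1 - 0.282843 - 0.754247) = 0.0495

0.0495


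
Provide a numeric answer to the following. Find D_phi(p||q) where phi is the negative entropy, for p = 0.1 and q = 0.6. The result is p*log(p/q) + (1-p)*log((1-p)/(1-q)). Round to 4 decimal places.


Bregman divergence with negative entropy generator:
D = p*log(p/q) + (1-p)*log((1-p)/(1-q)).
p = 0.1, q = 0.6.
p*log(p/q) = 0.1*log(0.1/0.6) = -0.179176.
(1-p)*log((1-p)/(1-q)) = 0.9*log(0.9/0.4) = 0.729837.
D = -0.179176 + 0.729837 = 0.5507

0.5507


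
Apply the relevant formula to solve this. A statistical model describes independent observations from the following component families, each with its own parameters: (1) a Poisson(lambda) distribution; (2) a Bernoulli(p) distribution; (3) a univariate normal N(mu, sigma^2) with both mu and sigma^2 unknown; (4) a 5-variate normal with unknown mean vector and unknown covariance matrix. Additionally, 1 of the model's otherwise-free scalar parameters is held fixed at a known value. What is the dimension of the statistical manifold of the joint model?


The dimension of a statistical manifold equals the number of free
(independent) real parameters of the model. For a product of independent
blocks the parameter counts add.
- Poisson (lambda): 1.
- Bernoulli (p): 1.
- normal (mu, sigma^2): 2.
- 5-variate normal: 5 (mean) + 5*6/2 = 15 (symmetric covariance) = 20.
Total = 1 + 1 + 2 + 20 = 24.
1 parameter(s) fixed at known values: 24 - 1 = 23.
Dimension = 23

23


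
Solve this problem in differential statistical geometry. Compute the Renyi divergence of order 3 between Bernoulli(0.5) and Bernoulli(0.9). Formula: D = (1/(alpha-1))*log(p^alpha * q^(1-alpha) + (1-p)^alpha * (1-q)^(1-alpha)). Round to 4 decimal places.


Renyi divergence of order alpha between Bernoulli distributions:
D = (1/(alpha-1))*log(p^alpha * q^(1-alpha) + (1-p)^alpha * (1-q)^(1-alpha)).
alpha = 3, p = 0.5, q = 0.9.
p^alpha * q^(1-alpha) = 0.5^3 * 0.9^-2 = 0.154321.
(1-p)^alpha * (1-q)^(1-alpha) = 0.5^3 * 0.1^-2 = 12.5.
sum = 0.154321 + 12.5 = 12.654321.
D = (1/2)*log(12.654321) = 1.2690

1.2690


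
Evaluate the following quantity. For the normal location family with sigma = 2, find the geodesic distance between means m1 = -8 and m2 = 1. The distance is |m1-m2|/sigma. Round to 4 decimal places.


On the fixed-variance normal subfamily, geodesic distance = |m1-m2|/sigma.
|-8 - 1| = 9.
sigma = 2.
d = 9/2 = 4.5000

4.5000


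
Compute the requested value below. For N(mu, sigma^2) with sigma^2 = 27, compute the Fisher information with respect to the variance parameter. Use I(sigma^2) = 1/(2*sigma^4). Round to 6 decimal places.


Fisher information for variance: I(sigma^2) = 1/(2*sigma^4).
sigma^2 = 27, so sigma^4 = 729.
I = 1/(2*729) = 1/1458 = 0.000686

0.000686


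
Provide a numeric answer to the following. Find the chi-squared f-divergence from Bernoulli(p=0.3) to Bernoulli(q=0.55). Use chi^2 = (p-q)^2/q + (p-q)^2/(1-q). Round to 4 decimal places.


Chi-squared divergence between Bernoulli distributions:
chi^2 = (p-q)^2/q + (p-q)^2/(1-q).
p = 0.3, q = 0.55, p-q = -0.25.
(p-q)^2 = 0.0625.
term1 = 0.0625/0.55 = 0.113636.
term2 = 0.0625/0.45 = 0.138889.
chi^2 = 0.113636 + 0.138889 = 0.2525

0.2525


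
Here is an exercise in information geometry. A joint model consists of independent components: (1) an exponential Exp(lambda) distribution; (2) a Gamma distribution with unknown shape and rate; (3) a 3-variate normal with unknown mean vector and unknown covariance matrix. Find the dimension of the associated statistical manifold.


The dimension of a statistical manifold equals the number of free
(independent) real parameters of the model. For a product of independent
blocks the parameter counts add.
- exponential (lambda): 1.
- Gamma (shape, rate): 2.
- 3-variate normal: 3 (mean) + 3*4/2 = 6 (symmetric covariance) = 9.
Total = 1 + 2 + 9 = 12.
Dimension = 12

12


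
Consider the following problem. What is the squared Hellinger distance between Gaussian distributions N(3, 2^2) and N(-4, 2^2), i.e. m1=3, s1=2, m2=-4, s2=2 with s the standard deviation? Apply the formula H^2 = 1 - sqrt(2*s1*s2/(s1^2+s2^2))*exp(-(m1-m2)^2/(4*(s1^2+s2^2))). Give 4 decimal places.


Squared Hellinger distance for Gaussians:
H^2 = 1 - sqrt(2*s1*s2/(s1^2+s2^2)) * exp(-(m1-m2)^2/(4*(s1^2+s2^2))).
s1^2 = 4, s2^2 = 4, s1^2+s2^2 = 8.
sqrt(2*2*2/(8)) = 1.0.
(m1-m2)^2 = (7)^2 = 49.
exp(-49/(4*8)) = exp(-1.53125) = 0.216265.
H^2 = 1 - 1.0*0.216265 = 0.7837

0.7837


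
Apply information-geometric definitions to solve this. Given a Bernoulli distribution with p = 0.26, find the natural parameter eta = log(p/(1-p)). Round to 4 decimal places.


Natural parameter for Bernoulli: eta = log(p/(1-p)).
p = 0.26, 1-p = 0.74.
p/(1-p) = 0.351351.
eta = log(0.351351) = -1.0460

-1.0460


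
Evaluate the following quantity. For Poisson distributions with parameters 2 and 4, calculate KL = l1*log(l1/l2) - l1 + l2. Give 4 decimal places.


KL divergence for Poisson:
KL = l1*log(l1/l2) - l1 + l2.
l1 = 2, l2 = 4.
log(2/4) = -0.693147.
l1*log(l1/l2) = 2 * -0.693147 = -1.386294.
KL = -1.386294 - 2 + 4 = 0.6137

0.6137


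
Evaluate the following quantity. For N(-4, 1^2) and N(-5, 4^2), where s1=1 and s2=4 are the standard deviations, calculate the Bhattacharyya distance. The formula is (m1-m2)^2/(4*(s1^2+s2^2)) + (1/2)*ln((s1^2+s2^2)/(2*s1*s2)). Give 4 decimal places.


Bhattacharyya distance between two Gaussians:
DB = (m1-m2)^2/(4*(s1^2+s2^2)) + (1/2)*ln((s1^2+s2^2)/(2*s1*s2)).
(m1-m2)^2 = (1)^2 = 1.
s1^2+s2^2 = 1 + 16 = 17.
term1 = 1/68 = 0.014706.
term2 = 0.5*ln(17/8.0) = 0.376886.
DB = 0.014706 + 0.376886 = 0.3916

0.3916


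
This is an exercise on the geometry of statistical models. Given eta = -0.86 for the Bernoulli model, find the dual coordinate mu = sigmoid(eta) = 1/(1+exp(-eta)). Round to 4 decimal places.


Dual coordinate (expectation parameter) for Bernoulli:
mu = 1/(1+exp(-eta)).
eta = -0.86.
exp(-eta) = exp(0.86) = 2.363161.
mu = 1/(1+2.363161) = 0.2973

0.2973


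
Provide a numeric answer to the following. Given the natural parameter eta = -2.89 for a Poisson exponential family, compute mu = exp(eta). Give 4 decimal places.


Expectation parameter for Poisson exponential family:
mu = exp(eta).
eta = -2.89.
mu = exp(-2.89) = 0.0556

0.0556


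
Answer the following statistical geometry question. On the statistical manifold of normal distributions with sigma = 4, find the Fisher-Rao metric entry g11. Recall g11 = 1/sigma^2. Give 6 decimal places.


For the 2-parameter normal family, the Fisher metric has:
  g11 = 1/sigma^2, g22 = 2/sigma^2.
sigma = 4, sigma^2 = 16.
g11 = 0.062500

0.062500


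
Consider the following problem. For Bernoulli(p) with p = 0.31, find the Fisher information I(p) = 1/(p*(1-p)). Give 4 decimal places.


For Bernoulli(p), Fisher information is I(p) = 1/(p*(1-p)).
p = 0.31, 1-p = 0.69.
p*(1-p) = 0.2139.
I(p) = 1/0.2139 = 4.6751

4.6751


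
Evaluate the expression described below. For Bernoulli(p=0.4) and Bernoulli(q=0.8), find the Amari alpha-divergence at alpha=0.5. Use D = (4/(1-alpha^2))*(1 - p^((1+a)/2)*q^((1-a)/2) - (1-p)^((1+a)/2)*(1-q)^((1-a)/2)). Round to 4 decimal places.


Amari alpha-divergence:
D = (4/(1-alpha^2))*(1 - p^((1+a)/2)*q^((1-a)/2) - (1-p)^((1+a)/2)*(1-q)^((1-a)/2)).
alpha = 0.5, p = 0.4, q = 0.8.
e1 = (1+alpha)/2 = 0.75, e2 = (1-alpha)/2 = 0.25.
t1 = p^e1 * q^e2 = 0.4^0.75 * 0.8^0.25 = 0.475683.
t2 = (1-p)^e1 * (1-q)^e2 = 0.6^0.75 * 0.2^0.25 = 0.455901.
4/(1-alpha^2) = 5.333333.
D = 5.333333*(1 - 0.475683 - 0.455901) = 0.3649

0.3649


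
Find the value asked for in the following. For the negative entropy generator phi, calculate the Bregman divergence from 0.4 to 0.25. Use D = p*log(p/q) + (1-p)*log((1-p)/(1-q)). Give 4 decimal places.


Bregman divergence with negative entropy generator:
D = p*log(p/q) + (1-p)*log((1-p)/(1-q)).
p = 0.4, q = 0.25.
p*log(p/q) = 0.4*log(0.4/0.25) = 0.188001.
(1-p)*log((1-p)/(1-q)) = 0.6*log(0.6/0.75) = -0.133886.
D = 0.188001 + -0.133886 = 0.0541

0.0541


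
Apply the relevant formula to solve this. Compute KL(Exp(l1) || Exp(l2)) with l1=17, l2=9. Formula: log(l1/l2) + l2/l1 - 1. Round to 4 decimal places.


KL divergence for exponential family:
KL = log(l1/l2) + l2/l1 - 1.
log(17/9) = 0.635989.
9/17 = 0.529412.
KL = 0.635989 + 0.529412 - 1 = 0.1654

0.1654


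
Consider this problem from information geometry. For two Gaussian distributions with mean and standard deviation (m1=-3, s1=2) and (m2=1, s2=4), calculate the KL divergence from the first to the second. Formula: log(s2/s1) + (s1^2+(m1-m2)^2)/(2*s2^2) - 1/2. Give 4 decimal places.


KL divergence between normal distributions:
KL = log(s2/s1) + (s1^2 + (m1-m2)^2)/(2*s2^2) - 1/2.
log(4/2) = 0.693147.
(2^2 + (-3-1)^2)/(2*4^2) = (4 + 16)/32 = 0.625.
KL = 0.693147 + 0.625 - 0.5 = 0.8181

0.8181


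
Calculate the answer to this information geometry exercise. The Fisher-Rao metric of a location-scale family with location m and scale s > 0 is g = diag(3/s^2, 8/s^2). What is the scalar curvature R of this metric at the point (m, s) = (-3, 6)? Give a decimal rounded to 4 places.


The metric has the form g = (A dm^2 + B ds^2)/s^2 with A = 3, B = 8.
Substitute u = sqrt(A/B)*m: g = B*(du^2 + ds^2)/s^2, i.e. B times the
Poincare upper half-plane metric, which has constant Gaussian curvature -1.
Scaling a 2D metric by a constant c divides the Gaussian curvature by c,
so K = -1/B = -1/(8) = -0.1250 everywhere (the point (m, s) = (-3, 6) is irrelevant:
the curvature is constant).
Scalar curvature in dimension 2: R = 2K = -2/(8) = -0.2500.

-0.2500


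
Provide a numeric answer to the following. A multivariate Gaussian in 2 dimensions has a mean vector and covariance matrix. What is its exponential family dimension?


Exponential family dimension calculation:
For 2-dim MVN: mean has 2 params, covariance has 2*3/2 = 3 unique entries.
Total dim = 2 + 3 = 5.

5


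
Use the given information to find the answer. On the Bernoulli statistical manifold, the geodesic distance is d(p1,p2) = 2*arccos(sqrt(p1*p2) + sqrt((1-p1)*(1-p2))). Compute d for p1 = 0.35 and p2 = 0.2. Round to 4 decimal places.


Geodesic distance on Bernoulli manifold:
d(p1,p2) = 2*arccos(sqrt(p1*p2) + sqrt((1-p1)*(1-p2))).
sqrt(p1*p2) = sqrt(0.35*0.2) = 0.264575.
sqrt((1-p1)*(1-p2)) = sqrt(0.65*0.8) = 0.72111.
arg = 0.264575 + 0.72111 = 0.985685.
d = 2*arccos(0.985685) = 0.3388

0.3388


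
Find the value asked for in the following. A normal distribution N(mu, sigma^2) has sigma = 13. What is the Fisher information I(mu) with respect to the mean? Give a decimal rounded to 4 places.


The Fisher information for the mean of a normal distribution is I(mu) = 1/sigma^2.
sigma = 13, so sigma^2 = 169.
I(mu) = 1/169 = 0.0059

0.0059


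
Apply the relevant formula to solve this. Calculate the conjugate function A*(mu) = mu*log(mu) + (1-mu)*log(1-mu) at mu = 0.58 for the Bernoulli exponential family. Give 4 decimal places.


Legendre transform for Bernoulli:
A*(mu) = mu*log(mu) + (1-mu)*log(1-mu).
mu = 0.58, 1-mu = 0.42.
mu*log(mu) = 0.58*log(0.58) = -0.315942.
(1-mu)*log(1-mu) = 0.42*log(0.42) = -0.36435.
A* = -0.315942 + -0.36435 = -0.6803

-0.6803


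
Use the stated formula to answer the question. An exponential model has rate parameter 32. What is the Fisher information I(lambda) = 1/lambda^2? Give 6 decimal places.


Fisher information for exponential: I(lambda) = 1/lambda^2.
lambda = 32, lambda^2 = 1024.
I = 1/1024 = 0.000977

0.000977


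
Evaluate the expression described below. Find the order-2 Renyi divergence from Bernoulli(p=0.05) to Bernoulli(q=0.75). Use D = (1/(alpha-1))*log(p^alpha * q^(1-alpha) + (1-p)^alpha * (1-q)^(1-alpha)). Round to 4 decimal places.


Renyi divergence of order alpha between Bernoulli distributions:
D = (1/(alpha-1))*log(p^alpha * q^(1-alpha) + (1-p)^alpha * (1-q)^(1-alpha)).
alpha = 2, p = 0.05, q = 0.75.
p^alpha * q^(1-alpha) = 0.05^2 * 0.75^-1 = 0.003333.
(1-p)^alpha * (1-q)^(1-alpha) = 0.95^2 * 0.25^-1 = 3.61.
sum = 0.003333 + 3.61 = 3.613333.
D = (1/1)*log(3.613333) = 1.2846

1.2846


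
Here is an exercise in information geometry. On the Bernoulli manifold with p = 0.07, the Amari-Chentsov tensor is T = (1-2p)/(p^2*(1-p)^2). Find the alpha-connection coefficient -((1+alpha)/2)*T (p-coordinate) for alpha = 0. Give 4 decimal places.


Skewness (Amari-Chentsov) tensor: T = (1-2p)/(p^2*(1-p)^2).
p = 0.07, 1-2p = 0.86, p^2 = 0.0049, (1-p)^2 = 0.8649.
T = 0.86/(0.0049 * 0.8649) = 202.92543.
In the p-coordinate, Gamma^(alpha) = Gamma^(0) - (alpha/2)*T with Gamma^(0) = (1/2)*g'(p) = -T/2,
so Gamma^(alpha) = -((1+alpha)/2)*T.
alpha = 0, -(1+alpha)/2 = -0.5.
Gamma = -0.5 * 202.92543 = -101.4627

-101.4627


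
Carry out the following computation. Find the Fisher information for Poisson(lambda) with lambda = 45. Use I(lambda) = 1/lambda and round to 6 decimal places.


Fisher information for Poisson: I(lambda) = 1/lambda.
lambda = 45.
I(lambda) = 1/45 = 0.022222

0.022222


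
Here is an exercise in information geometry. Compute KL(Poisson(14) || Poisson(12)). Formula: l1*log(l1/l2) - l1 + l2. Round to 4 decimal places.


KL divergence for Poisson:
KL = l1*log(l1/l2) - l1 + l2.
l1 = 14, l2 = 12.
log(14/12) = 0.154151.
l1*log(l1/l2) = 14 * 0.154151 = 2.15811.
KL = 2.15811 - 14 + 12 = 0.1581

0.1581


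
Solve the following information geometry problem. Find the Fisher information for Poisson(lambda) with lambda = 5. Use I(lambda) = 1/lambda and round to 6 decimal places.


Fisher information for Poisson: I(lambda) = 1/lambda.
lambda = 5.
I(lambda) = 1/5 = 0.200000

0.200000


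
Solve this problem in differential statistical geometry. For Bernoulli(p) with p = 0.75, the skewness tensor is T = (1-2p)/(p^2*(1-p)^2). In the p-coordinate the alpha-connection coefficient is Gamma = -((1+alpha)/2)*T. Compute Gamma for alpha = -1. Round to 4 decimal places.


Skewness (Amari-Chentsov) tensor: T = (1-2p)/(p^2*(1-p)^2).
p = 0.75, 1-2p = -0.5, p^2 = 0.5625, (1-p)^2 = 0.0625.
T = -0.5/(0.5625 * 0.0625) = -14.222222.
In the p-coordinate, Gamma^(alpha) = Gamma^(0) - (alpha/2)*T with Gamma^(0) = (1/2)*g'(p) = -T/2,
so Gamma^(alpha) = -((1+alpha)/2)*T.
alpha = -1, -(1+alpha)/2 = 0.0.
Gamma = 0.0 * -14.222222 = 0.0000

0.0000


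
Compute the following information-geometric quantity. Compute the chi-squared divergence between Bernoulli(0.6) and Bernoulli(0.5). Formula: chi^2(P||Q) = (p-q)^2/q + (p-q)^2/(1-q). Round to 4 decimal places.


Chi-squared divergence between Bernoulli distributions:
chi^2 = (p-q)^2/q + (p-q)^2/(1-q).
p = 0.6, q = 0.5, p-q = 0.1.
(p-q)^2 = 0.01.
term1 = 0.01/0.5 = 0.02.
term2 = 0.01/0.5 = 0.02.
chi^2 = 0.02 + 0.02 = 0.0400

0.0400


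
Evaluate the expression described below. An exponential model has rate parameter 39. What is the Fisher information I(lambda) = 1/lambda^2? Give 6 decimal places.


Fisher information for exponential: I(lambda) = 1/lambda^2.
lambda = 39, lambda^2 = 1521.
I = 1/1521 = 0.000657

0.000657


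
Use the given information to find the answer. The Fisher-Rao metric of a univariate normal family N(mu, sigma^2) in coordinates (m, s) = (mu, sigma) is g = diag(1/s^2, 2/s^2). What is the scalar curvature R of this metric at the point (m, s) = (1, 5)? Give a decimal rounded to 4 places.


The metric has the form g = (A dm^2 + B ds^2)/s^2 with A = 1, B = 2.
Substitute u = sqrt(A/B)*m: g = B*(du^2 + ds^2)/s^2, i.e. B times the
Poincare upper half-plane metric, which has constant Gaussian curvature -1.
Scaling a 2D metric by a constant c divides the Gaussian curvature by c,
so K = -1/B = -1/(2) = -0.5000 everywhere (the point (m, s) = (1, 5) is irrelevant:
the curvature is constant).
Scalar curvature in dimension 2: R = 2K = -2/(2) = -1.0000.

-1.0000


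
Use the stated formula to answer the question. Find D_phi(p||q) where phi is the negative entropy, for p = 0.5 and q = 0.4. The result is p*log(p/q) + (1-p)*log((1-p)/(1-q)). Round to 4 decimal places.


Bregman divergence with negative entropy generator:
D = p*log(p/q) + (1-p)*log((1-p)/(1-q)).
p = 0.5, q = 0.4.
p*log(p/q) = 0.5*log(0.5/0.4) = 0.111572.
(1-p)*log((1-p)/(1-q)) = 0.5*log(0.5/0.6) = -0.091161.
D = 0.111572 + -0.091161 = 0.0204

0.0204


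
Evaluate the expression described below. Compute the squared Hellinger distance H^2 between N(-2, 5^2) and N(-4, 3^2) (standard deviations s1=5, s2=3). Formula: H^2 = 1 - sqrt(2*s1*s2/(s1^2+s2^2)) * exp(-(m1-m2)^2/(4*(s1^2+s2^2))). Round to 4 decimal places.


Squared Hellinger distance for Gaussians:
H^2 = 1 - sqrt(2*s1*s2/(s1^2+s2^2)) * exp(-(m1-m2)^2/(4*(s1^2+s2^2))).
s1^2 = 25, s2^2 = 9, s1^2+s2^2 = 34.
sqrt(2*5*3/(34)) = 0.939336.
(m1-m2)^2 = (2)^2 = 4.
exp(-4/(4*34)) = exp(-0.029412) = 0.971017.
H^2 = 1 - 0.939336*0.971017 = 0.0879

0.0879


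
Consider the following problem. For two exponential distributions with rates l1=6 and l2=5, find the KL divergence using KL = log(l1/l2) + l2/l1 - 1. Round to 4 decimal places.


KL divergence for exponential family:
KL = log(l1/l2) + l2/l1 - 1.
log(6/5) = 0.182322.
5/6 = 0.833333.
KL = 0.182322 + 0.833333 - 1 = 0.0157

0.0157


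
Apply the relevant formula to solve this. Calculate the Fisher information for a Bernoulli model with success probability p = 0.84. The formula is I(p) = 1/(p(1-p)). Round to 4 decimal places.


For Bernoulli(p), Fisher information is I(p) = 1/(p*(1-p)).
p = 0.84, 1-p = 0.16.
p*(1-p) = 0.1344.
I(p) = 1/0.1344 = 7.4405

7.4405


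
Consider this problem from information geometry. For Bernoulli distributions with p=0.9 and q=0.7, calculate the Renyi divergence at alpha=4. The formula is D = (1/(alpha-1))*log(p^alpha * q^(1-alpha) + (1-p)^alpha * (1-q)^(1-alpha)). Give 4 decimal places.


Renyi divergence of order alpha between Bernoulli distributions:
D = (1/(alpha-1))*log(p^alpha * q^(1-alpha) + (1-p)^alpha * (1-q)^(1-alpha)).
alpha = 4, p = 0.9, q = 0.7.
p^alpha * q^(1-alpha) = 0.9^4 * 0.7^-3 = 1.912828.
(1-p)^alpha * (1-q)^(1-alpha) = 0.1^4 * 0.3^-3 = 0.003704.
sum = 1.912828 + 0.003704 = 1.916532.
D = (1/3)*log(1.916532) = 0.2168

0.2168


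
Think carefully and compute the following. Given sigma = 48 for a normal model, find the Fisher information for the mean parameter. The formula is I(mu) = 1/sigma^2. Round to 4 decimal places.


The Fisher information for the mean of a normal distribution is I(mu) = 1/sigma^2.
sigma = 48, so sigma^2 = 2304.
I(mu) = 1/2304 = 0.0004

0.0004


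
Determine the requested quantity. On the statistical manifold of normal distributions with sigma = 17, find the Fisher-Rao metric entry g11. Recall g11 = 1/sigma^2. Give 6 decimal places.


For the 2-parameter normal family, the Fisher metric has:
  g11 = 1/sigma^2, g22 = 2/sigma^2.
sigma = 17, sigma^2 = 289.
g11 = 0.003460

0.003460


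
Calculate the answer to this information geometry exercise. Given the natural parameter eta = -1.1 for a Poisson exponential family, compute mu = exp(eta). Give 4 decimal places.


Expectation parameter for Poisson exponential family:
mu = exp(eta).
eta = -1.1.
mu = exp(-1.1) = 0.3329

0.3329


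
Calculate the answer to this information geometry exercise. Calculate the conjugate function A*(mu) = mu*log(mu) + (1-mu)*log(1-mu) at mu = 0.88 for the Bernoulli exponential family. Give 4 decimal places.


Legendre transform for Bernoulli:
A*(mu) = mu*log(mu) + (1-mu)*log(1-mu).
mu = 0.88, 1-mu = 0.12.
mu*log(mu) = 0.88*log(0.88) = -0.112493.
(1-mu)*log(1-mu) = 0.12*log(0.12) = -0.254432.
A* = -0.112493 + -0.254432 = -0.3669

-0.3669


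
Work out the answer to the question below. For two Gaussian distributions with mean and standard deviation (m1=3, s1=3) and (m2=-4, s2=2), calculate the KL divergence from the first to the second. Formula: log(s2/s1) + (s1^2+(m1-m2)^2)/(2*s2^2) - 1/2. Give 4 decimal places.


KL divergence between normal distributions:
KL = log(s2/s1) + (s1^2 + (m1-m2)^2)/(2*s2^2) - 1/2.
log(2/3) = -0.405465.
(3^2 + (3--4)^2)/(2*2^2) = (9 + 49)/8 = 7.25.
KL = -0.405465 + 7.25 - 0.5 = 6.3445

6.3445


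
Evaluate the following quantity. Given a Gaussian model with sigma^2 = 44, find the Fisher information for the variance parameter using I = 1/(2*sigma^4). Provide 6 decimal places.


Fisher information for variance: I(sigma^2) = 1/(2*sigma^4).
sigma^2 = 44, so sigma^4 = 1936.
I = 1/(2*1936) = 1/3872 = 0.000258

0.000258


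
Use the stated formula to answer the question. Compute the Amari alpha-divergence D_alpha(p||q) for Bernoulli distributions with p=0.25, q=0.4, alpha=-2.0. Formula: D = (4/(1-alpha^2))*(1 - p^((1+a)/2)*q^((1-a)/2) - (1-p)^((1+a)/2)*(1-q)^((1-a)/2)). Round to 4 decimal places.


Amari alpha-divergence:
D = (4/(1-alpha^2))*(1 - p^((1+a)/2)*q^((1-a)/2) - (1-p)^((1+a)/2)*(1-q)^((1-a)/2)).
alpha = -2.0, p = 0.25, q = 0.4.
e1 = (1+alpha)/2 = -0.5, e2 = (1-alpha)/2 = 1.5.
t1 = p^e1 * q^e2 = 0.25^-0.5 * 0.4^1.5 = 0.505964.
t2 = (1-p)^e1 * (1-q)^e2 = 0.75^-0.5 * 0.6^1.5 = 0.536656.
4/(1-alpha^2) = -1.333333.
D = -1.333333*(1 - 0.505964 - 0.536656) = 0.0568

0.0568


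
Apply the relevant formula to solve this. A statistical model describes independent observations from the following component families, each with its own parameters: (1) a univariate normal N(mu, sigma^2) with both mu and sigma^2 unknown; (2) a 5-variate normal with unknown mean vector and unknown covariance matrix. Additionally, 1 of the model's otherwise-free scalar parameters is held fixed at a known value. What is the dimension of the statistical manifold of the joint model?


The dimension of a statistical manifold equals the number of free
(independent) real parameters of the model. For a product of independent
blocks the parameter counts add.
- normal (mu, sigma^2): 2.
- 5-variate normal: 5 (mean) + 5*6/2 = 15 (symmetric covariance) = 20.
Total = 2 + 20 = 22.
1 parameter(s) fixed at known values: 22 - 1 = 21.
Dimension = 21

21


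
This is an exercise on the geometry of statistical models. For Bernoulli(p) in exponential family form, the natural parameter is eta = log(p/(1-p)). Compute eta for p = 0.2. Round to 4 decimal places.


Natural parameter for Bernoulli: eta = log(p/(1-p)).
p = 0.2, 1-p = 0.8.
p/(1-p) = 0.25.
eta = log(0.25) = -1.3863

-1.3863


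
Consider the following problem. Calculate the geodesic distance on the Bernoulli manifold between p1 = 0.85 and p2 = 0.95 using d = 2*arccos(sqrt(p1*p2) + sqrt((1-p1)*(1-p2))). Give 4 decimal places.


Geodesic distance on Bernoulli manifold:
d(p1,p2) = 2*arccos(sqrt(p1*p2) + sqrt((1-p1)*(1-p2))).
sqrt(p1*p2) = sqrt(0.85*0.95) = 0.89861.
sqrt((1-p1)*(1-p2)) = sqrt(0.15*0.05) = 0.086603.
arg = 0.89861 + 0.086603 = 0.985213.
d = 2*arccos(0.985213) = 0.3444

0.3444


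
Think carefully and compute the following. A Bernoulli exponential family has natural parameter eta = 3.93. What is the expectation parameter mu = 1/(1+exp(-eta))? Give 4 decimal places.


Dual coordinate (expectation parameter) for Bernoulli:
mu = 1/(1+exp(-eta)).
eta = 3.93.
exp(-eta) = exp(-3.93) = 0.019644.
mu = 1/(1+0.019644) = 0.9807

0.9807


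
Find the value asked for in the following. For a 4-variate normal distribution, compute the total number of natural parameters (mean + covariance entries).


Exponential family dimension calculation:
For 4-dim MVN: mean has 4 params, covariance has 4*5/2 = 10 unique entries.
Total dim = 4 + 10 = 14.

14


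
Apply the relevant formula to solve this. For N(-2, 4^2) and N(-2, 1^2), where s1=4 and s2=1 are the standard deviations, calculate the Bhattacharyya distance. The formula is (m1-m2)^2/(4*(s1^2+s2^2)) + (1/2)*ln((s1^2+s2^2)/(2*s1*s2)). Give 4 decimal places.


Bhattacharyya distance between two Gaussians:
DB = (m1-m2)^2/(4*(s1^2+s2^2)) + (1/2)*ln((s1^2+s2^2)/(2*s1*s2)).
(m1-m2)^2 = (0)^2 = 0.
s1^2+s2^2 = 16 + 1 = 17.
term1 = 0/68 = 0.0.
term2 = 0.5*ln(17/8.0) = 0.376886.
DB = 0.0 + 0.376886 = 0.3769

0.3769


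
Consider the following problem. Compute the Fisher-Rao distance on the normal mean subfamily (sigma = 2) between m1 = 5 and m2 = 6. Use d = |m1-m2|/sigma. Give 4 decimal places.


On the fixed-variance normal subfamily, geodesic distance = |m1-m2|/sigma.
|5 - 6| = 1.
sigma = 2.
d = 1/2 = 0.5000

0.5000


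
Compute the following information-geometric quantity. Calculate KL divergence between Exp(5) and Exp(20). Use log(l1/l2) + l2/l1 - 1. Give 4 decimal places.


KL divergence for exponential family:
KL = log(l1/l2) + l2/l1 - 1.
log(5/20) = -1.386294.
20/5 = 4.0.
KL = -1.386294 + 4.0 - 1 = 1.6137

1.6137


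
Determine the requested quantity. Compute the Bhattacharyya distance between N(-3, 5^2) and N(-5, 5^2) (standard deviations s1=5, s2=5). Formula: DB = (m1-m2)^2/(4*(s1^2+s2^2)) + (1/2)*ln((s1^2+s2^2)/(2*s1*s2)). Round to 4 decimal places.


Bhattacharyya distance between two Gaussians:
DB = (m1-m2)^2/(4*(s1^2+s2^2)) + (1/2)*ln((s1^2+s2^2)/(2*s1*s2)).
(m1-m2)^2 = (2)^2 = 4.
s1^2+s2^2 = 25 + 25 = 50.
term1 = 4/200 = 0.02.
term2 = 0.5*ln(50/50.0) = 0.0.
DB = 0.02 + 0.0 = 0.0200

0.0200


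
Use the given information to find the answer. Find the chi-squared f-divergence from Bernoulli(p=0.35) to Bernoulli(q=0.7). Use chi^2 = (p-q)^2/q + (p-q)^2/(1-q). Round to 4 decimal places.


Chi-squared divergence between Bernoulli distributions:
chi^2 = (p-q)^2/q + (p-q)^2/(1-q).
p = 0.35, q = 0.7, p-q = -0.35.
(p-q)^2 = 0.1225.
term1 = 0.1225/0.7 = 0.175.
term2 = 0.1225/0.3 = 0.408333.
chi^2 = 0.175 + 0.408333 = 0.5833

0.5833


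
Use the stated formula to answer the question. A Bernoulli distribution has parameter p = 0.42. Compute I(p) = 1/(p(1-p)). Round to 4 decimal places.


For Bernoulli(p), Fisher information is I(p) = 1/(p*(1-p)).
p = 0.42, 1-p = 0.58.
p*(1-p) = 0.2436.
I(p) = 1/0.2436 = 4.1051

4.1051
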